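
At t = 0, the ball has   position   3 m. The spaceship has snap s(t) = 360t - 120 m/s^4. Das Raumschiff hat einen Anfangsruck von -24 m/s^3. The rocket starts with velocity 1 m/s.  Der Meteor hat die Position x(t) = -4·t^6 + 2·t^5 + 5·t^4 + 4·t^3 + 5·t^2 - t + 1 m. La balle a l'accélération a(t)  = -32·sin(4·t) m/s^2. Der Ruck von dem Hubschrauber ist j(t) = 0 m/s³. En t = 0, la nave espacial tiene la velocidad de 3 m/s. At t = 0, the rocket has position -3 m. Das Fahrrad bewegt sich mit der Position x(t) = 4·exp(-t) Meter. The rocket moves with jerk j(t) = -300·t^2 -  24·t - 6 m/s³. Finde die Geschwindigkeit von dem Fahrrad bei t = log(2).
Um dies zu lösen, müssen wir 1 Ableitung unserer Gleichung für die Position x(t) = 4·exp(-t) nehmen. Mit d/dt von x(t) finden wir v(t) = -4·exp(-t). Aus der Gleichung für die Geschwindigkeit v(t) = -4·exp(-t), setzen wir t = log(2) ein und erhalten v = -2.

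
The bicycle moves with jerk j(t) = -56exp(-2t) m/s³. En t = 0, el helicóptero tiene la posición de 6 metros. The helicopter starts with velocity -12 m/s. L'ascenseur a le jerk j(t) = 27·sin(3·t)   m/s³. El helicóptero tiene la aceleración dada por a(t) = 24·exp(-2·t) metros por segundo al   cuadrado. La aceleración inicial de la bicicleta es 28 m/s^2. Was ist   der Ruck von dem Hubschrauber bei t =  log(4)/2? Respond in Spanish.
Partiendo de la aceleración a(t) = 24·exp(-2·t), tomamos 1 derivada. Tomando d/dt de a(t), encontramos j(t) = -48·exp(-2·t). Tenemos la sacudida j(t) = -48·exp(-2·t). Sustituyendo t = log(4)/2: j(log(4)/2) = -12.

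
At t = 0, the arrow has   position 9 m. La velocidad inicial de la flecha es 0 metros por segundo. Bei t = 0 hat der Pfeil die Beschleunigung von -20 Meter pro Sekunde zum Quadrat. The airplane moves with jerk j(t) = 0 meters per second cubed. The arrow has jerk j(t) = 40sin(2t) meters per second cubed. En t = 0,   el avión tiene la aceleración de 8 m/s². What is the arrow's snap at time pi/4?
To solve this, we need to take 1 derivative of our jerk equation j(t) = 40·sin(2·t). Differentiating jerk, we get snap: s(t) = 80·cos(2·t). We have snap s(t) = 80·cos(2·t). Substituting t = pi/4: s(pi/4) = 0.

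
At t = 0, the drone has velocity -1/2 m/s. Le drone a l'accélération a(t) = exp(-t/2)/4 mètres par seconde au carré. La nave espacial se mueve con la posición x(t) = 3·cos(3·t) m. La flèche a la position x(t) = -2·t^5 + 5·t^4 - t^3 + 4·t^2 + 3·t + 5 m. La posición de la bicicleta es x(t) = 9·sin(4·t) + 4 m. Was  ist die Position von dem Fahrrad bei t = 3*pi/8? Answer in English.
Using x(t) = 9·sin(4·t) + 4 and substituting t = 3*pi/8, we find x = -5.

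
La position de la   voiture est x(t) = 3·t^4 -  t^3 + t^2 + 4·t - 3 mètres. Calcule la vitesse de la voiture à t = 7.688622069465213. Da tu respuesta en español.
Para resolver esto, necesitamos tomar 1 derivada de nuestra ecuación de la posición x(t) = 3·t^4 - t^3 + t^2 + 4·t - 3. Tomando d/dt de x(t), encontramos v(t) = 12·t^3 - 3·t^2 + 2·t + 4. Usando v(t) = 12·t^3 - 3·t^2 + 2·t + 4 y sustituyendo t = 7.688622069465213, encontramos v = 5296.17887399604.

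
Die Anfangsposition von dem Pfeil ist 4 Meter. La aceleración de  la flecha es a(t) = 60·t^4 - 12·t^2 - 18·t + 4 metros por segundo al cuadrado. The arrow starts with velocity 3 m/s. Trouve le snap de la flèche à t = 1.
Nous devons dériver notre équation de l'accélération a(t) = 60·t^4 - 12·t^2 - 18·t + 4 2 fois. En prenant d/dt de a(t), nous trouvons j(t) = 240·t^3 - 24·t - 18. En prenant d/dt de j(t), nous trouvons s(t) = 720·t^2 - 24. Nous avons le snap s(t) = 720·t^2 - 24. En substituant t = 1: s(1) = 696.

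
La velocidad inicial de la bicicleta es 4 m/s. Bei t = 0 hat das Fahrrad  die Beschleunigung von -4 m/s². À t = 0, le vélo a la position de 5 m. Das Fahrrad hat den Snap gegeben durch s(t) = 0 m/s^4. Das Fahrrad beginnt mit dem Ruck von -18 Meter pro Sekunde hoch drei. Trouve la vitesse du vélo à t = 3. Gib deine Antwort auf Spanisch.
Necesitamos integrar nuestra ecuación del snap s(t) = 0 3 veces. La antiderivada del snap es la sacudida. Usando j(0) = -18, obtenemos j(t) = -18. La integral de la sacudida, con a(0) = -4, da la aceleración: a(t) = -18·t - 4. Integrando la aceleración y usando la condición inicial v(0) = 4, obtenemos v(t) = -9·t^2 - 4·t + 4. De la ecuación de la velocidad v(t) = -9·t^2 - 4·t + 4, sustituimos t = 3 para obtener v = -89.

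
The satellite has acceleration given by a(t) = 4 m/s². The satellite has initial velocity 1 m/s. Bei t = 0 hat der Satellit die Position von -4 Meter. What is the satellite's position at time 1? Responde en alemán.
Um dies zu lösen, müssen wir 2 Integrale unserer Gleichung für die Beschleunigung a(t) = 4 finden. Mit ∫a(t)dt und Anwendung von v(0) = 1, finden wir v(t) = 4·t + 1. Das Integral von der Geschwindigkeit ist die Position. Mit x(0) = -4 erhalten wir x(t) = 2·t^2 + t - 4. Wir haben die Position x(t) = 2·t^2 + t - 4. Durch Einsetzen von t = 1: x(1) = -1.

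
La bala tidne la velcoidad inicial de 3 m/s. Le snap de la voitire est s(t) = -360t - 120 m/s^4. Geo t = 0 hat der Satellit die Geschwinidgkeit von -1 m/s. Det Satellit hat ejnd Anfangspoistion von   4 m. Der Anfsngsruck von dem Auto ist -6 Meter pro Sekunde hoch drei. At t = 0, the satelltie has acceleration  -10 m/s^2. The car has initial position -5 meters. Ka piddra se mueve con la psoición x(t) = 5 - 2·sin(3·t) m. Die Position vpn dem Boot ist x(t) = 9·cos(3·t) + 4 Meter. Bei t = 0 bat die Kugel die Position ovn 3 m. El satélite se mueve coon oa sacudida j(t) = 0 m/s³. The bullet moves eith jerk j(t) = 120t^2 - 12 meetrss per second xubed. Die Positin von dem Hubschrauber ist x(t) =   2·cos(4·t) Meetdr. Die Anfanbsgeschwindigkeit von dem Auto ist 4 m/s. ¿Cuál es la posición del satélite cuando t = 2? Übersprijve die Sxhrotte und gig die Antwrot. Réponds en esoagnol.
x(2) = -18.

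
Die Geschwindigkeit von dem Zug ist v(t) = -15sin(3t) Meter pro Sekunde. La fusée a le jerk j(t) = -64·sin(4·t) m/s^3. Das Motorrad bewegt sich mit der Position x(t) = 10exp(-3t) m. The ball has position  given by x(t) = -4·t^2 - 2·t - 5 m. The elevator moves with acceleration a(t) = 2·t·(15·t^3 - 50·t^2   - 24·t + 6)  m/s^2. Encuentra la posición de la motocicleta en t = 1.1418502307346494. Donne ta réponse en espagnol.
De la ecuación de la posición x(t) = 10·exp(-3·t), sustituimos t = 1.1418502307346494 para obtener x = 0.325313612883912.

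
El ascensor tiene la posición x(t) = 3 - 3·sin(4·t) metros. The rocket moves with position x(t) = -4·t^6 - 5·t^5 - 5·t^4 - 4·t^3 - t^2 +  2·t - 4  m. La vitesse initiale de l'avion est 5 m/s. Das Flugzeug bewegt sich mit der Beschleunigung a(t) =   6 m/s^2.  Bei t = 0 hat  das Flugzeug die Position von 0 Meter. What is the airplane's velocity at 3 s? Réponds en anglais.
We need to integrate our acceleration equation a(t) = 6 1 time. Taking ∫a(t)dt and applying v(0) = 5, we find v(t) = 6·t + 5. Using v(t) = 6·t + 5 and substituting t = 3, we find v = 23.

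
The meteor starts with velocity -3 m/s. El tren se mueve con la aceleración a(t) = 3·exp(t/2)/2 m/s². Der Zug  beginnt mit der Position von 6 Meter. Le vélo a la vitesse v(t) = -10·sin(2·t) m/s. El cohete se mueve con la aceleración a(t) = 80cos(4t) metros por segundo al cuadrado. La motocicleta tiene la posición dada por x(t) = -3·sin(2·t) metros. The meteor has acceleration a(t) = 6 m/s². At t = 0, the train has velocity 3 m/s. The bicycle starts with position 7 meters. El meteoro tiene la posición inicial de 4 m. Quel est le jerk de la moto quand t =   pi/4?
Nous devons dériver notre équation de la position x(t) = -3·sin(2·t) 3 fois. La dérivée de la position donne la vitesse: v(t) = -6·cos(2·t). La dérivée de la vitesse donne l'accélération: a(t) = 12·sin(2·t). La dérivée de l'accélération donne le jerk: j(t) = 24·cos(2·t). En utilisant j(t) = 24·cos(2·t) et en substituant t = pi/4, nous trouvons j = 0.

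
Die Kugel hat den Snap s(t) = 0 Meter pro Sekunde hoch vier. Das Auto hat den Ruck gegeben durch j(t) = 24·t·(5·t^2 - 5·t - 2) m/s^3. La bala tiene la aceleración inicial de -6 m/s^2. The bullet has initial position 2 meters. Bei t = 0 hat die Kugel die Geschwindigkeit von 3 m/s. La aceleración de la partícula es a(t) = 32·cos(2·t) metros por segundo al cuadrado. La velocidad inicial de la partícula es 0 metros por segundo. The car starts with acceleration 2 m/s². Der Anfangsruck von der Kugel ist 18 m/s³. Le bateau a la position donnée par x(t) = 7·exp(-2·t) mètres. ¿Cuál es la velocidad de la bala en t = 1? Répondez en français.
Pour résoudre ceci, nous devons prendre 3 intégrales de notre équation du snap s(t) = 0. En prenant ∫s(t)dt et en appliquant j(0) = 18, nous trouvons j(t) = 18. En intégrant le jerk et en utilisant la condition initiale a(0) = -6, nous obtenons a(t) = 18·t - 6. En prenant ∫a(t)dt et en appliquant v(0) = 3, nous trouvons v(t) = 9·t^2 - 6·t + 3. De l'équation de la vitesse v(t) = 9·t^2 - 6·t + 3, nous substituons t = 1 pour obtenir v = 6.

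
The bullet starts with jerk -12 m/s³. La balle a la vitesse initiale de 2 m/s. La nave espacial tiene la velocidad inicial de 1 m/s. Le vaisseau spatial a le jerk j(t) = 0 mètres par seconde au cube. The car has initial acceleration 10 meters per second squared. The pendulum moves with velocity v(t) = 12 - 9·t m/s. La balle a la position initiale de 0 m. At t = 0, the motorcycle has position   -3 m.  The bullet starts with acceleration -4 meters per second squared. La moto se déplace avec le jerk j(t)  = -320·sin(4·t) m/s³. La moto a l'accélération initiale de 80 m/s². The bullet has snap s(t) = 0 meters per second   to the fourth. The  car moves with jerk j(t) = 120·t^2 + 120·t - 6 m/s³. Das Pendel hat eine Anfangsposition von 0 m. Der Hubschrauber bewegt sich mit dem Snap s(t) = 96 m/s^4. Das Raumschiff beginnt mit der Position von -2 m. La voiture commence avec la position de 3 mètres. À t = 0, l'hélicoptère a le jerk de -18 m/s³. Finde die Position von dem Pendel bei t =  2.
Um dies zu lösen, müssen wir 1 Integral unserer Gleichung für die Geschwindigkeit v(t) = 12 - 9·t finden. Mit ∫v(t)dt und Anwendung von x(0) = 0, finden wir x(t) = -9·t^2/2 + 12·t. Mit x(t) = -9·t^2/2 + 12·t und Einsetzen von t = 2, finden wir x = 6.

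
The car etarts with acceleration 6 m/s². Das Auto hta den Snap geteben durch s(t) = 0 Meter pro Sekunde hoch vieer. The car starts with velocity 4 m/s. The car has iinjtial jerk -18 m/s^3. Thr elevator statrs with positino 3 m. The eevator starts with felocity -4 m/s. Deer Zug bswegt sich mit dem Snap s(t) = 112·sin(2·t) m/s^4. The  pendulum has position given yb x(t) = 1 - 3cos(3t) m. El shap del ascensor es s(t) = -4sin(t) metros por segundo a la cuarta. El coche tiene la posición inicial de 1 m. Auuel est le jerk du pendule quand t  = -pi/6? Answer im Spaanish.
Partiendo de la posición x(t) = 1 - 3·cos(3·t), tomamos 3 derivadas. Tomando d/dt de x(t), encontramos v(t) = 9·sin(3·t). Derivando la velocidad, obtenemos la aceleración: a(t) = 27·cos(3·t). La derivada de la aceleración da la sacudida: j(t) = -81·sin(3·t). De la ecuación de la sacudida j(t) = -81·sin(3·t), sustituimos t = -pi/6 para obtener j = 81.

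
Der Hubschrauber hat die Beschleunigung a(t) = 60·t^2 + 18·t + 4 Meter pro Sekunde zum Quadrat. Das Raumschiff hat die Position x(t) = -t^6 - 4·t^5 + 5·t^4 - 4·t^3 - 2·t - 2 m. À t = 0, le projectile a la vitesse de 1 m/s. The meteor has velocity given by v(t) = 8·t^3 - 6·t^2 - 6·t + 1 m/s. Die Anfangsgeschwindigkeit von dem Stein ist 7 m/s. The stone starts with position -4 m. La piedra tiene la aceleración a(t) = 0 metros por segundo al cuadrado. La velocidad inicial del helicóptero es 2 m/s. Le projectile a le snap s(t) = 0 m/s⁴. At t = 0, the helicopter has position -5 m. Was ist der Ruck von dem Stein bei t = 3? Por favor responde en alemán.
Um dies zu lösen, müssen wir 1 Ableitung unserer Gleichung für die Beschleunigung a(t) = 0 nehmen. Mit d/dt von a(t) finden wir j(t) = 0. Wir haben den Ruck j(t) = 0. Durch Einsetzen von t = 3: j(3) = 0.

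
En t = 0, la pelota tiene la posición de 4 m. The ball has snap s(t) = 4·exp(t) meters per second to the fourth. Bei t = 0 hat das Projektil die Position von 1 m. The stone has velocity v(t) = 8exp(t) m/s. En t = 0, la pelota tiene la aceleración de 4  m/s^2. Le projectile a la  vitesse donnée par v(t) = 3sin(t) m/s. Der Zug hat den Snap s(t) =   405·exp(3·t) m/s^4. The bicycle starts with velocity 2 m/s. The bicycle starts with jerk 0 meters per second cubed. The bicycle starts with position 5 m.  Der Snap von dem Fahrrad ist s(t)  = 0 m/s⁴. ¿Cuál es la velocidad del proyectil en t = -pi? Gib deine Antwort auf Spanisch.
De la ecuación de la velocidad v(t) = 3·sin(t), sustituimos t = -pi para obtener v = 0.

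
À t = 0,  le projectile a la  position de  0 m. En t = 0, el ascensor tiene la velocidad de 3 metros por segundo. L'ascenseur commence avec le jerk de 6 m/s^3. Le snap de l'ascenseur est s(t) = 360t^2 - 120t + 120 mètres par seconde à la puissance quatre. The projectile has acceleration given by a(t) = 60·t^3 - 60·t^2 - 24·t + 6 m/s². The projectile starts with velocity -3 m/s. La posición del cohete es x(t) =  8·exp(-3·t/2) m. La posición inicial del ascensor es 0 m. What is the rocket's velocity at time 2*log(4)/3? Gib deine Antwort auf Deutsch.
Um dies zu lösen, müssen wir 1 Ableitung unserer Gleichung für die Position x(t) = 8·exp(-3·t/2) nehmen. Mit d/dt von x(t) finden wir v(t) = -12·exp(-3·t/2). Aus der Gleichung für die Geschwindigkeit v(t) = -12·exp(-3·t/2), setzen wir t = 2*log(4)/3 ein und erhalten v = -3.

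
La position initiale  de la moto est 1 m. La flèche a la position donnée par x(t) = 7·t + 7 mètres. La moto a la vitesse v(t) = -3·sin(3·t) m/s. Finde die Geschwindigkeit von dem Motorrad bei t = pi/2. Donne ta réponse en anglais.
Using v(t) = -3·sin(3·t) and substituting t = pi/2, we find v = 3.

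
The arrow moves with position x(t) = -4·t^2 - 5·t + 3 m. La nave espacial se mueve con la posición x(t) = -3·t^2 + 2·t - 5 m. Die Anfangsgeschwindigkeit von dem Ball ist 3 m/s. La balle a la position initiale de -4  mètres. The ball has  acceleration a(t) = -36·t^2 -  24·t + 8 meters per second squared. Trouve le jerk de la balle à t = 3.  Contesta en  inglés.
Starting from acceleration a(t) = -36·t^2 - 24·t + 8, we take 1 derivative. The derivative of acceleration gives jerk: j(t) = -72·t - 24. We have jerk j(t) = -72·t - 24. Substituting t = 3: j(3) = -240.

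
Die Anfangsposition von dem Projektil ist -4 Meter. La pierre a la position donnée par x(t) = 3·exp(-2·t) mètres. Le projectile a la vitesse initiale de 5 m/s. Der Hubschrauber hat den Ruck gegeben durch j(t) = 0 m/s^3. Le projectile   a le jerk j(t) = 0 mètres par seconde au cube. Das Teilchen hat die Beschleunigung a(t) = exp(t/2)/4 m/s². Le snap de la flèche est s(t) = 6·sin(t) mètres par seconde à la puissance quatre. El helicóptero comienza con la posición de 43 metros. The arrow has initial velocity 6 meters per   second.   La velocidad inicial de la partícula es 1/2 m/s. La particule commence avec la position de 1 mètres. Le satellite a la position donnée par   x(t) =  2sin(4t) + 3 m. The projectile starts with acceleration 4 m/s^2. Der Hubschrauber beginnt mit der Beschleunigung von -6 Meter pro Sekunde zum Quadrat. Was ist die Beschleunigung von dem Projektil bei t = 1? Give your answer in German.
Wir müssen das Integral unserer Gleichung für den Ruck j(t) = 0 1-mal finden. Das Integral von dem Ruck, mit a(0) = 4, ergibt die Beschleunigung: a(t) = 4. Wir haben die Beschleunigung a(t) = 4. Durch Einsetzen von t = 1: a(1) = 4.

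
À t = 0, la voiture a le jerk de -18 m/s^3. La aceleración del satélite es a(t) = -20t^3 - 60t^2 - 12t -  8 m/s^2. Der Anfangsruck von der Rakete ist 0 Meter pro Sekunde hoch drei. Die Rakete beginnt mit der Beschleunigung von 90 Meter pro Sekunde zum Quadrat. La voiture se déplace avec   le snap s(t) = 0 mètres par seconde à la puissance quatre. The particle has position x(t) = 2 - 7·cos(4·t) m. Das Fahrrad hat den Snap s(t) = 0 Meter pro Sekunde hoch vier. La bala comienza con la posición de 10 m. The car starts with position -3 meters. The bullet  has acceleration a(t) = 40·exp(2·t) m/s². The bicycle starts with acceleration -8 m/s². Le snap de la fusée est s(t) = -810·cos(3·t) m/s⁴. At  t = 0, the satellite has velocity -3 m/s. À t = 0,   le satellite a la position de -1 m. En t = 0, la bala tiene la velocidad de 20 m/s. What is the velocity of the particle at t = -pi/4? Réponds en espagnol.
Debemos derivar nuestra ecuación de la posición x(t) = 2 - 7·cos(4·t) 1 vez. La derivada de la posición da la velocidad: v(t) = 28·sin(4·t). Usando v(t) = 28·sin(4·t) y sustituyendo t = -pi/4, encontramos v = 0.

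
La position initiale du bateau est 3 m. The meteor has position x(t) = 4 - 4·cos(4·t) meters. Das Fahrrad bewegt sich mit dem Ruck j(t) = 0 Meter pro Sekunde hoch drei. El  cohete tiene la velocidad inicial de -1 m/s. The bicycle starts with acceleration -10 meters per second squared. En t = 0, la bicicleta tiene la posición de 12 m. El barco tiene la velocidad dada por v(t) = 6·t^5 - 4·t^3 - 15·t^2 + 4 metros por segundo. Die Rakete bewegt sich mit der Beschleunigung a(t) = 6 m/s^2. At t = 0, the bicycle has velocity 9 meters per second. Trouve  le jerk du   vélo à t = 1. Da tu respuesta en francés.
De l'équation du jerk j(t) = 0, nous substituons t = 1 pour obtenir j = 0.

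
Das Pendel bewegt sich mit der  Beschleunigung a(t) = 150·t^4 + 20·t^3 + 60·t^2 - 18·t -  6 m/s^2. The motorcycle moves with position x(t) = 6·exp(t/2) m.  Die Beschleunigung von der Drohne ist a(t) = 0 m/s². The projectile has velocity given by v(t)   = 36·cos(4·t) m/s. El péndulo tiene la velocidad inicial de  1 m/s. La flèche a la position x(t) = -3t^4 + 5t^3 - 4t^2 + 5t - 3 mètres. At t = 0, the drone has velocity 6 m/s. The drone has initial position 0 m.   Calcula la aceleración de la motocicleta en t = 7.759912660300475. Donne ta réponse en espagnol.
Para resolver esto, necesitamos tomar 2 derivadas de nuestra ecuación de la posición x(t) = 6·exp(t/2). Tomando d/dt de x(t), encontramos v(t) = 3·exp(t/2). Derivando la velocidad, obtenemos la aceleración: a(t) = 3·exp(t/2)/2. Usando a(t) = 3·exp(t/2)/2 y sustituyendo t = 7.759912660300475, encontramos a = 72.6331506589820.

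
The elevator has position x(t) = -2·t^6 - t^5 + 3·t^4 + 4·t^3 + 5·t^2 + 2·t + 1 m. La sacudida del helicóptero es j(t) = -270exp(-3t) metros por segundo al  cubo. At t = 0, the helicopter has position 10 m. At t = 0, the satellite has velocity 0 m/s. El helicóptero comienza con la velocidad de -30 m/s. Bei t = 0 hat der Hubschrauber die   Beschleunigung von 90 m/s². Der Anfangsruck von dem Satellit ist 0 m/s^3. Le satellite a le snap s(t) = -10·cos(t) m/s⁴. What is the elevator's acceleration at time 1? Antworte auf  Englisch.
To solve this, we need to take 2 derivatives of our position equation x(t) = -2·t^6 - t^5 + 3·t^4 + 4·t^3 + 5·t^2 + 2·t + 1. Taking d/dt of x(t), we find v(t) = -12·t^5 - 5·t^4 + 12·t^3 + 12·t^2 + 10·t + 2. Taking d/dt of v(t), we find a(t) = -60·t^4 - 20·t^3 + 36·t^2 + 24·t + 10. We have acceleration a(t) = -60·t^4 - 20·t^3 + 36·t^2 + 24·t + 10. Substituting t = 1: a(1) = -10.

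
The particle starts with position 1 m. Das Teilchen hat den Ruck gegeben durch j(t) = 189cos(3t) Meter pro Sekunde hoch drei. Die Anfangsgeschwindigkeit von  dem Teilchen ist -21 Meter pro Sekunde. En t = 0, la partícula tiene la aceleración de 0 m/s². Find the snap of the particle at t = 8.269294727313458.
To solve this, we need to take 1 derivative of our jerk equation j(t) = 189·cos(3·t). Taking d/dt of j(t), we find s(t) = -567·sin(3·t). From the given snap equation s(t) = -567·sin(3·t), we substitute t = 8.269294727313458 to get s = 180.971268397362.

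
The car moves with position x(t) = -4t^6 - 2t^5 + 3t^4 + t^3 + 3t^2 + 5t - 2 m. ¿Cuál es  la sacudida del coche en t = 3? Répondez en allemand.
Um dies zu lösen, müssen wir 3 Ableitungen unserer Gleichung für die Position x(t) = -4·t^6 - 2·t^5 + 3·t^4 + t^3 + 3·t^2 + 5·t - 2 nehmen. Mit d/dt von x(t) finden wir v(t) = -24·t^5 - 10·t^4 + 12·t^3 + 3·t^2 + 6·t + 5. Mit d/dt von v(t) finden wir a(t) = -120·t^4 - 40·t^3 + 36·t^2 + 6·t + 6. Durch Ableiten von der Beschleunigung erhalten wir den Ruck: j(t) = -480·t^3 - 120·t^2 + 72·t + 6. Aus der Gleichung für den Ruck j(t) = -480·t^3 - 120·t^2 + 72·t + 6, setzen wir t = 3 ein und erhalten j = -13818.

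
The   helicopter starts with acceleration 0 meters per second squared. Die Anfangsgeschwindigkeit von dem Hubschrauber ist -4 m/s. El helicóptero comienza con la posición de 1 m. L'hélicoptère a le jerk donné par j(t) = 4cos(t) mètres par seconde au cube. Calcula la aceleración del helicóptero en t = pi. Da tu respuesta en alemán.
Wir müssen das Integral unserer Gleichung für den Ruck j(t) = 4·cos(t) 1-mal finden. Mit ∫j(t)dt und Anwendung von a(0) = 0, finden wir a(t) = 4·sin(t). Aus der Gleichung für die Beschleunigung a(t) = 4·sin(t), setzen wir t = pi ein und erhalten a = 0.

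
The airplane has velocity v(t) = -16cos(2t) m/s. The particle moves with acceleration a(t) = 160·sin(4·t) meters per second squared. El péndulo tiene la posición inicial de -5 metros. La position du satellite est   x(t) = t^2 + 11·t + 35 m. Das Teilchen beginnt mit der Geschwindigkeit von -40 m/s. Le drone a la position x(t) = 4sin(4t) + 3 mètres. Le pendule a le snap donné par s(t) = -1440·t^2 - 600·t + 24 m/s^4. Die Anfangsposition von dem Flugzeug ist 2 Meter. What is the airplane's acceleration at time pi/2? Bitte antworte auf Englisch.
To solve this, we need to take 1 derivative of our velocity equation v(t) = -16·cos(2·t). The derivative of velocity gives acceleration: a(t) = 32·sin(2·t). From the given acceleration equation a(t) = 32·sin(2·t), we substitute t = pi/2 to get a = 0.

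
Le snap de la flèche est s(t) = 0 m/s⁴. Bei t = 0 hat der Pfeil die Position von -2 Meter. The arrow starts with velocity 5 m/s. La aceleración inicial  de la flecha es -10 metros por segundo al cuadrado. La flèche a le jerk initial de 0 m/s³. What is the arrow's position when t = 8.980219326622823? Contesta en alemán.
Ausgehend von dem Snap s(t) = 0, nehmen wir 4 Stammfunktionen. Die Stammfunktion von dem Snap, mit j(0) = 0, ergibt den Ruck: j(t) = 0. Mit ∫j(t)dt und Anwendung von a(0) = -10, finden wir a(t) = -10. Die Stammfunktion von der Beschleunigung, mit v(0) = 5, ergibt die Geschwindigkeit: v(t) = 5 - 10·t. Durch Integration von der Geschwindigkeit und Verwendung der Anfangsbedingung x(0) = -2, erhalten wir x(t) = -5·t^2 + 5·t - 2. Aus der Gleichung für die Position x(t) = -5·t^2 + 5·t - 2, setzen wir t = 8.980219326622823 ein und erhalten x = -360.320599138136.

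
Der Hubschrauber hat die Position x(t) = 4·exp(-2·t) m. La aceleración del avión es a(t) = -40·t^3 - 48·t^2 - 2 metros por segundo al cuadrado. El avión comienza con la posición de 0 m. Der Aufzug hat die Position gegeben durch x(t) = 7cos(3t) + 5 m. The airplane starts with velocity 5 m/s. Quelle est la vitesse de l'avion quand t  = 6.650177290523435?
Nous devons trouver l'intégrale de notre équation de l'accélération a(t) = -40·t^3 - 48·t^2 - 2 1 fois. La primitive de l'accélération est la vitesse. En utilisant v(0) = 5, nous obtenons v(t) = -10·t^4 - 16·t^3 - 2·t + 5. De l'équation de la vitesse v(t) = -10·t^4 - 16·t^3 - 2·t + 5, nous substituons t = 6.650177290523435 pour obtenir v = -24272.3313427898.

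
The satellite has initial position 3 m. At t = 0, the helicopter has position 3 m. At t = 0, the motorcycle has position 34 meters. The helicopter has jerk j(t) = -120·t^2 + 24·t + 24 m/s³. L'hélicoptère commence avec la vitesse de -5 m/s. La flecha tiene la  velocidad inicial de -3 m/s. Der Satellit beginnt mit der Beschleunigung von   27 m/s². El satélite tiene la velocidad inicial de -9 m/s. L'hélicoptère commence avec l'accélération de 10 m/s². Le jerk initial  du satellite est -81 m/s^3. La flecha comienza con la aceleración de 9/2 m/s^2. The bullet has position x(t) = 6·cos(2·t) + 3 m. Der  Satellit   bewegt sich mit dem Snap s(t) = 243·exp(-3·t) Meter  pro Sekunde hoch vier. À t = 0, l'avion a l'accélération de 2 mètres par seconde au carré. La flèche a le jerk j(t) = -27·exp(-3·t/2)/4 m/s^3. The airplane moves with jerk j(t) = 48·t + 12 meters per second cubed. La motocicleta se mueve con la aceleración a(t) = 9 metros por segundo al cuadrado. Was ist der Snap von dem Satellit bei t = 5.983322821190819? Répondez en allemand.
Aus der Gleichung für den Snap s(t) = 243·exp(-3·t), setzen wir t = 5.983322821190819 ein und erhalten s = 0.00000389075621209073.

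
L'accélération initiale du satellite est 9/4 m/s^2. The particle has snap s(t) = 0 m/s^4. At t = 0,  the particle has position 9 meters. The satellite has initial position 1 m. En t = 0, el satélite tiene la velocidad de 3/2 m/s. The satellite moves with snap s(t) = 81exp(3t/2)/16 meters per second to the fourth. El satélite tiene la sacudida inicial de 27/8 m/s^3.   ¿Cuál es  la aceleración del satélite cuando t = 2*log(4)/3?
Para resolver esto, necesitamos tomar 2 antiderivadas de nuestra ecuación del snap s(t) = 81·exp(3·t/2)/16. Tomando ∫s(t)dt y aplicando j(0) = 27/8, encontramos j(t) = 27·exp(3·t/2)/8. La integral de la sacudida es la aceleración. Usando a(0) = 9/4, obtenemos a(t) = 9·exp(3·t/2)/4. Usando a(t) = 9·exp(3·t/2)/4 y sustituyendo t = 2*log(4)/3, encontramos a = 9.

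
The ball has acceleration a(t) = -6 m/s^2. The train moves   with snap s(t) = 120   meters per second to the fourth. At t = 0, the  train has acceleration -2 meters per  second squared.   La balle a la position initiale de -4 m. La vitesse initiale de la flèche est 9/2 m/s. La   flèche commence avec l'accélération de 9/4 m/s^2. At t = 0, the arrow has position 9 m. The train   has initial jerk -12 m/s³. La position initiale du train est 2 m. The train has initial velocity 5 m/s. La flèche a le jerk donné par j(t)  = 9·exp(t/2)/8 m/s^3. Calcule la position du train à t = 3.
Pour résoudre ceci, nous devons prendre 4 intégrales de notre équation du snap s(t) = 120. L'intégrale du snap est le jerk. En utilisant j(0) = -12, nous obtenons j(t) = 120·t - 12. L'intégrale du jerk est l'accélération. En utilisant a(0) = -2, nous obtenons a(t) = 60·t^2 - 12·t - 2. En prenant ∫a(t)dt et en appliquant v(0) = 5, nous trouvons v(t) = 20·t^3 - 6·t^2 - 2·t + 5. En intégrant la vitesse et en utilisant la condition initiale x(0) = 2, nous obtenons x(t) = 5·t^4 - 2·t^3 - t^2 + 5·t + 2. En utilisant x(t) = 5·t^4 - 2·t^3 - t^2 + 5·t + 2 et en substituant t = 3, nous trouvons x = 359.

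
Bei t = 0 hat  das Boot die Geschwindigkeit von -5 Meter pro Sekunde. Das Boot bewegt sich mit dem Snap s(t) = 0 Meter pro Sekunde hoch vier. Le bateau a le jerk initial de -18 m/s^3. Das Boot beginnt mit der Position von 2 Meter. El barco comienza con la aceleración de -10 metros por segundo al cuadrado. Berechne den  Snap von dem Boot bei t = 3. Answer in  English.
Using s(t) = 0 and substituting t = 3, we find s = 0.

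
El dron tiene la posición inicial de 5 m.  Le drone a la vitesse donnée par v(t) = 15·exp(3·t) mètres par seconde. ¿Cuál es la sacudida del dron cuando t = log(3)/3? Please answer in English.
Starting from velocity v(t) = 15·exp(3·t), we take 2 derivatives. Taking d/dt of v(t), we find a(t) = 45·exp(3·t). The derivative of acceleration gives jerk: j(t) = 135·exp(3·t). Using j(t) = 135·exp(3·t) and substituting t = log(3)/3, we find j = 405.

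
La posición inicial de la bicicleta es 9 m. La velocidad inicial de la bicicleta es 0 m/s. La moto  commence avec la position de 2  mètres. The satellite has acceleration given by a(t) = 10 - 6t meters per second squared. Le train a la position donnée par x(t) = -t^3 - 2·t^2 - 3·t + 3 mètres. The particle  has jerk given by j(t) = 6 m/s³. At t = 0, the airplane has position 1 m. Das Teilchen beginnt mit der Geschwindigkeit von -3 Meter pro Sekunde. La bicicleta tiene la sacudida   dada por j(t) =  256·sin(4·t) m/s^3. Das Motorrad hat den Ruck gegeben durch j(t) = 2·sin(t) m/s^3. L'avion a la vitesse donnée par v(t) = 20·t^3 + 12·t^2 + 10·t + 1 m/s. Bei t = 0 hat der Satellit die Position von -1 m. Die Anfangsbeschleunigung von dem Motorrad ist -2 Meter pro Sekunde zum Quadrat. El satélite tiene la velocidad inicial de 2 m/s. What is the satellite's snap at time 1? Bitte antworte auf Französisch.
Pour résoudre ceci, nous devons prendre 2 dérivées de notre équation de l'accélération a(t) = 10 - 6·t. En prenant d/dt de a(t), nous trouvons j(t) = -6. En prenant d/dt de j(t), nous trouvons s(t) = 0. En utilisant s(t) = 0 et en substituant t = 1, nous trouvons s = 0.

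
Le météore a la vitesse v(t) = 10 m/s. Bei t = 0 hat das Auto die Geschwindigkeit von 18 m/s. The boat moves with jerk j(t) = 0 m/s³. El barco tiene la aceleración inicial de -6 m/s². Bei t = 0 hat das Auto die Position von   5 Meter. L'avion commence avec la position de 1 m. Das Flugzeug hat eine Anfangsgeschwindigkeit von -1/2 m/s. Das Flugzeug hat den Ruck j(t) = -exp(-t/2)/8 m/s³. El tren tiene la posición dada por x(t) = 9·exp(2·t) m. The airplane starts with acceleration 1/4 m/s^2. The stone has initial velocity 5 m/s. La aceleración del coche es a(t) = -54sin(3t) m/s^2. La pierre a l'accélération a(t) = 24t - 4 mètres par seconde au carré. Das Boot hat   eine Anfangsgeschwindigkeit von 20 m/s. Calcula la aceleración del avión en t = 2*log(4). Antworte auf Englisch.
To solve this, we need to take 1 antiderivative of our jerk equation j(t) = -exp(-t/2)/8. Finding the antiderivative of j(t) and using a(0) = 1/4: a(t) = exp(-t/2)/4. We have acceleration a(t) = exp(-t/2)/4. Substituting t = 2*log(4): a(2*log(4)) = 1/16.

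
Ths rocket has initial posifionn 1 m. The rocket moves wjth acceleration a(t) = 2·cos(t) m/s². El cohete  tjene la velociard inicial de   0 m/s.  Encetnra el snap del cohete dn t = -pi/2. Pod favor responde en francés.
Nous devons dériver notre équation de l'accélération a(t) = 2·cos(t) 2 fois. En prenant d/dt de a(t), nous trouvons j(t) = -2·sin(t). La dérivée du jerk donne le snap: s(t) = -2·cos(t). Nous avons le snap s(t) = -2·cos(t). En substituant t = -pi/2: s(-pi/2) = 0.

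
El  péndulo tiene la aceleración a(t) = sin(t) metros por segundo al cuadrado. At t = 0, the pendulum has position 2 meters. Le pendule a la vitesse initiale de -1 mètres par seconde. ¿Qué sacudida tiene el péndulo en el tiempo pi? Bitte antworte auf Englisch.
To solve this, we need to take 1 derivative of our acceleration equation a(t) = sin(t). Differentiating acceleration, we get jerk: j(t) = cos(t). From the given jerk equation j(t) = cos(t), we substitute t = pi to get j = -1.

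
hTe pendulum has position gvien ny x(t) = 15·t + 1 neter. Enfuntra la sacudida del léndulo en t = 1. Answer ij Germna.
Wir müssen unsere Gleichung für die Position x(t) = 15·t + 1 3-mal ableiten. Die Ableitung von der Position ergibt die Geschwindigkeit: v(t) = 15. Die Ableitung von der Geschwindigkeit ergibt die Beschleunigung: a(t) = 0. Durch Ableiten von der Beschleunigung erhalten wir den Ruck: j(t) = 0. Wir haben den Ruck j(t) = 0. Durch Einsetzen von t = 1: j(1) = 0.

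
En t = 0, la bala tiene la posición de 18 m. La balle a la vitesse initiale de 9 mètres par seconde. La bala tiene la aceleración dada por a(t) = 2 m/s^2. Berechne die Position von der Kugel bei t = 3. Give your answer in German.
Um dies zu lösen, müssen wir 2 Stammfunktionen unserer Gleichung für die Beschleunigung a(t) = 2 finden. Durch Integration von der Beschleunigung und Verwendung der Anfangsbedingung v(0) = 9, erhalten wir v(t) = 2·t + 9. Durch Integration von der Geschwindigkeit und Verwendung der Anfangsbedingung x(0) = 18, erhalten wir x(t) = t^2 + 9·t + 18. Aus der Gleichung für die Position x(t) = t^2 + 9·t + 18, setzen wir t = 3 ein und erhalten x = 54.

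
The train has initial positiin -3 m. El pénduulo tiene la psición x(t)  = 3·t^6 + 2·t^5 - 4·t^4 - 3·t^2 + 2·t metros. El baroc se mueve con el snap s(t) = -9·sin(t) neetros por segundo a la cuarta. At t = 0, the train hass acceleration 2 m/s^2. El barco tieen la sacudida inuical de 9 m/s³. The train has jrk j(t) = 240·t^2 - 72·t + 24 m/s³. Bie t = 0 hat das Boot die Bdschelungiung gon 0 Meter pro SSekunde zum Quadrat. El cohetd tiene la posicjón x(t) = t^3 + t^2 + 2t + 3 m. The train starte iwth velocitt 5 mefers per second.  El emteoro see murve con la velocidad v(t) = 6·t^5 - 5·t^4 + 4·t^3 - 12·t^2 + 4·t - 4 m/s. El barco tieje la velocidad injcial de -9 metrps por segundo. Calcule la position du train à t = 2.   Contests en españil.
Debemos encontrar la integral de nuestra ecuación de la sacudida j(t) = 240·t^2 - 72·t + 24 3 veces. Tomando ∫j(t)dt y aplicando a(0) = 2, encontramos a(t) = 80·t^3 - 36·t^2 + 24·t + 2. La antiderivada de la aceleración es la velocidad. Usando v(0) = 5, obtenemos v(t) = 20·t^4 - 12·t^3 + 12·t^2 + 2·t + 5. La integral de la velocidad es la posición. Usando x(0) = -3, obtenemos x(t) = 4·t^5 - 3·t^4 + 4·t^3 + t^2 + 5·t - 3. Usando x(t) = 4·t^5 - 3·t^4 + 4·t^3 + t^2 + 5·t - 3 y sustituyendo t = 2, encontramos x = 123.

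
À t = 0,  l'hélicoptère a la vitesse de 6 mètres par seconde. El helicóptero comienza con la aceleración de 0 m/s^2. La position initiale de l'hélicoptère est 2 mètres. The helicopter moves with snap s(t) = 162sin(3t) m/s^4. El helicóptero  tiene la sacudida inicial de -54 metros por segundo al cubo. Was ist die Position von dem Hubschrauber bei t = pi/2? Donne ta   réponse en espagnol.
Necesitamos integrar nuestra ecuación del snap s(t) = 162·sin(3·t) 4 veces. Integrando el snap y usando la condición inicial j(0) = -54, obtenemos j(t) = -54·cos(3·t). La antiderivada de la sacudida es la aceleración. Usando a(0) = 0, obtenemos a(t) = -18·sin(3·t). La integral de la aceleración, con v(0) = 6, da la velocidad: v(t) = 6·cos(3·t). Integrando la velocidad y usando la condición inicial x(0) = 2, obtenemos x(t) = 2·sin(3·t) + 2. De la ecuación de la posición x(t) = 2·sin(3·t) + 2, sustituimos t = pi/2 para obtener x = 0.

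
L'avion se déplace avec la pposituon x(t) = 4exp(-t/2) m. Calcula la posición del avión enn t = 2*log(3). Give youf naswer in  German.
Aus der Gleichung für die Position x(t) = 4·exp(-t/2), setzen wir t = 2*log(3) ein und erhalten x = 4/3.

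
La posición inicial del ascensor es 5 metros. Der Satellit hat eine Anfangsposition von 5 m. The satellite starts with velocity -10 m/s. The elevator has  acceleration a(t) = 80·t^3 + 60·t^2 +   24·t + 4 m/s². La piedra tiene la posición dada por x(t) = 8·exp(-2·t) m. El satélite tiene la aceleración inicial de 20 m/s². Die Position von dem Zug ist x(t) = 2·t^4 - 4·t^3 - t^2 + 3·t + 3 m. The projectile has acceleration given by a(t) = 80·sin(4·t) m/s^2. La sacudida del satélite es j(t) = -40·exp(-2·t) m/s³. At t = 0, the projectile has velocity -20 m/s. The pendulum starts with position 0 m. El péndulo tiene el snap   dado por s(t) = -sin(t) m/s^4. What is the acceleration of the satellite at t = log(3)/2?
To solve this, we need to take 1 integral of our jerk equation j(t) = -40·exp(-2·t). Taking ∫j(t)dt and applying a(0) = 20, we find a(t) = 20·exp(-2·t). Using a(t) = 20·exp(-2·t) and substituting t = log(3)/2, we find a = 20/3.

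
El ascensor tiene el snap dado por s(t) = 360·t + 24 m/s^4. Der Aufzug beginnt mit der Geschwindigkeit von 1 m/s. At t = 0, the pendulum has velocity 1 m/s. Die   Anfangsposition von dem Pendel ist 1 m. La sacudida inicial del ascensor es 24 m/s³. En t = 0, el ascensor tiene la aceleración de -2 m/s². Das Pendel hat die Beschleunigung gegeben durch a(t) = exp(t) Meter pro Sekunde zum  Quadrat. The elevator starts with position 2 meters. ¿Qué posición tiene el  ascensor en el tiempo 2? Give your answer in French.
Pour résoudre ceci, nous devons prendre 4 intégrales de notre équation du snap s(t) = 360·t + 24. La primitive du snap est le jerk. En utilisant j(0) = 24, nous obtenons j(t) = 180·t^2 + 24·t + 24. En intégrant le jerk et en utilisant la condition initiale a(0) = -2, nous obtenons a(t) = 60·t^3 + 12·t^2 + 24·t - 2. En intégrant l'accélération et en utilisant la condition initiale v(0) = 1, nous obtenons v(t) = 15·t^4 + 4·t^3 + 12·t^2 - 2·t + 1. En prenant ∫v(t)dt et en appliquant x(0) = 2, nous trouvons x(t) = 3·t^5 + t^4 + 4·t^3 - t^2 + t + 2. Nous avons la position x(t) = 3·t^5 + t^4 + 4·t^3 - t^2 + t + 2. En substituant t = 2: x(2) = 144.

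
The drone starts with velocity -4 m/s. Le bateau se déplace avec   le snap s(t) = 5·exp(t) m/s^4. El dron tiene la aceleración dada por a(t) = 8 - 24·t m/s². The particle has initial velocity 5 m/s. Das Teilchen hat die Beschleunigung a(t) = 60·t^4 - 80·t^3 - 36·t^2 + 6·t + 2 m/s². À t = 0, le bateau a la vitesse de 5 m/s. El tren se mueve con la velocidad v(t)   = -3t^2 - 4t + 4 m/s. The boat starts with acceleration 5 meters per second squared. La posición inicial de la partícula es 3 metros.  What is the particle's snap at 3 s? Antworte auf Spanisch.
Para resolver esto, necesitamos tomar 2 derivadas de nuestra ecuación de la aceleración a(t) = 60·t^4 - 80·t^3 - 36·t^2 + 6·t + 2. Tomando d/dt de a(t), encontramos j(t) = 240·t^3 - 240·t^2 - 72·t + 6. Tomando d/dt de j(t), encontramos s(t) = 720·t^2 - 480·t - 72. Usando s(t) = 720·t^2 - 480·t - 72 y sustituyendo t = 3, encontramos s = 4968.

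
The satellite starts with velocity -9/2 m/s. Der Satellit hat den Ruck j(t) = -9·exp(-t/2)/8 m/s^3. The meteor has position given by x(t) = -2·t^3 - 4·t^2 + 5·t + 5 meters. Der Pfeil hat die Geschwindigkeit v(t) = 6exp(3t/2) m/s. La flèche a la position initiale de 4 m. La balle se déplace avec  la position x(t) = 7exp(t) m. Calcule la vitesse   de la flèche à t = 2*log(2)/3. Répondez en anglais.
From the given velocity equation v(t) = 6·exp(3·t/2), we substitute t = 2*log(2)/3 to get v = 12.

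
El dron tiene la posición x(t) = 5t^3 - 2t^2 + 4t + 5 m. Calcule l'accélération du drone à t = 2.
En partant de la position x(t) = 5·t^3 - 2·t^2 + 4·t + 5, nous prenons 2 dérivées. En dérivant la position, nous obtenons la vitesse: v(t) = 15·t^2 - 4·t + 4. La dérivée de la vitesse donne l'accélération: a(t) = 30·t - 4. En utilisant a(t) = 30·t - 4 et en substituant t = 2, nous trouvons a = 56.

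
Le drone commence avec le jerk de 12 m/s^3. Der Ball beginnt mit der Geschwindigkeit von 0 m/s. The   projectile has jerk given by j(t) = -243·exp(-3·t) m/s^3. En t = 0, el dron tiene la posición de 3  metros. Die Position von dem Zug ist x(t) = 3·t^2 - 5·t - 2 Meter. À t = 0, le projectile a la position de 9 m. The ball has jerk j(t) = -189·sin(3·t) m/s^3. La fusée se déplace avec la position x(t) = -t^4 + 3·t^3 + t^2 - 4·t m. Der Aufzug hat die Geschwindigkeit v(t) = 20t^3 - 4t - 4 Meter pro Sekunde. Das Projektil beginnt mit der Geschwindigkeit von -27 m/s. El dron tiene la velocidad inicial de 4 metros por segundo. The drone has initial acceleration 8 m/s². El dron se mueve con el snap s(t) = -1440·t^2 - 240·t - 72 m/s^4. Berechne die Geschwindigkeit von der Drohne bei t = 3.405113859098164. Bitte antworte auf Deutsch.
Wir müssen das Integral unserer Gleichung für den Snap s(t) = -1440·t^2 - 240·t - 72 3-mal finden. Die Stammfunktion von dem Snap, mit j(0) = 12, ergibt den Ruck: j(t) = -480·t^3 - 120·t^2 - 72·t + 12. Die Stammfunktion von dem Ruck, mit a(0) = 8, ergibt die Beschleunigung: a(t) = -120·t^4 - 40·t^3 - 36·t^2 + 12·t + 8. Mit ∫a(t)dt und Anwendung von v(0) = 4, finden wir v(t) = -24·t^5 - 10·t^4 - 12·t^3 + 6·t^2 + 8·t + 4. Wir haben die Geschwindigkeit v(t) = -24·t^5 - 10·t^4 - 12·t^3 + 6·t^2 + 8·t + 4. Durch Einsetzen von t = 3.405113859098164: v(3.405113859098164) = -12704.1184605844.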